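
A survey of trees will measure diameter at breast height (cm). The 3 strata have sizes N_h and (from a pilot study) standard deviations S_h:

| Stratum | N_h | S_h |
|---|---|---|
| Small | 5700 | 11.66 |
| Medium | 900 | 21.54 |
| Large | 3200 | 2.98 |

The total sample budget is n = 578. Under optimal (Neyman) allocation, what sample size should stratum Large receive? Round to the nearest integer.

58

Neyman allocation: n_h = n · N_h S_h / Σ N_i S_i, with n = 578.
  stratum Small: N_h·S_h = 5700·11.66 = 66462.00
  stratum Medium: N_h·S_h = 900·21.54 = 19386.00
  stratum Large: N_h·S_h = 3200·2.98 = 9536.00
Σ N_h S_h = 95384.00
n for stratum Large = 578·9536.00/95384.00 = 57.785 → 58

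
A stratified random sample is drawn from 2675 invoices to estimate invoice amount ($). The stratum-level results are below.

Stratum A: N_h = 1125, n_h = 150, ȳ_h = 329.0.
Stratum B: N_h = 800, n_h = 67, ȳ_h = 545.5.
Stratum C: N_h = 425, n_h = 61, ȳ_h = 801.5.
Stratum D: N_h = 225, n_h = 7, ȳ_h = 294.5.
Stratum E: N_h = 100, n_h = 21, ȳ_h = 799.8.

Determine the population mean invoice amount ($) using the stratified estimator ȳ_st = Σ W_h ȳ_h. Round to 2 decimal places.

N = Σ N_h = 2675. Stratum weights W_h = N_h/N.
ȳ_st = (1125·329.0 + 800·545.5 + 425·801.5 + 225·294.5 + 100·799.8) / 2675 = 483.5159

ȳ_st ≈ 483.52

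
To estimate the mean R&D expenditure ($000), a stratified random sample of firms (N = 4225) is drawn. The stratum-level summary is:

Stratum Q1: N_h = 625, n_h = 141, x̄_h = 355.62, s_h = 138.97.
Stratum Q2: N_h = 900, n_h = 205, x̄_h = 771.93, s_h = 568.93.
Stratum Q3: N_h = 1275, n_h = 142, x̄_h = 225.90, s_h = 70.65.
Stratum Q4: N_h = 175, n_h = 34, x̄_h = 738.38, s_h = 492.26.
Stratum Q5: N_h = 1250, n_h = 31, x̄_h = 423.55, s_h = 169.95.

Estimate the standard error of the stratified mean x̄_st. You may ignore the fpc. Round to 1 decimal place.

V̂(x̄_st) = Σ W_h² s_h²/n_h, with W_h = N_h/N and N = 4225:
  stratum Q1: (625/4225)²·138.97²/141 = 2.9973
  stratum Q2: (900/4225)²·568.93²/205 = 71.6466
  stratum Q3: (1275/4225)²·70.65²/142 = 3.20113
  stratum Q4: (175/4225)²·492.26²/34 = 12.2274
  stratum Q5: (1250/4225)²·169.95²/31 = 81.5544
V̂(x̄_st) = 171.627
SE(x̄_st) = √171.627 = 13.1006

SE(x̄_st) ≈ 13.1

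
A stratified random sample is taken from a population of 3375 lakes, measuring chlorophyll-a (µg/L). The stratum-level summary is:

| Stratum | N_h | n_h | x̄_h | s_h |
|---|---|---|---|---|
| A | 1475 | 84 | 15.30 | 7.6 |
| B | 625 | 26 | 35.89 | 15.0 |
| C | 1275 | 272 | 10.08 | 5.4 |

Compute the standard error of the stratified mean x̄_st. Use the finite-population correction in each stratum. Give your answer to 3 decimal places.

V̂(x̄_st) = Σ W_h² (1 − n_h/N_h) s_h²/n_h, with W_h = N_h/N and N = 3375:
  stratum A: (1475/3375)²·(1 − 84/1475)·7.6²/84 = 0.123857
  stratum B: (625/3375)²·(1 − 26/625)·15.0²/26 = 0.284425
  stratum C: (1275/3375)²·(1 − 272/1275)·5.4²/272 = 0.012036
V̂(x̄_st) = 0.420318
SE(x̄_st) = √0.420318 = 0.648319

SE(x̄_st) ≈ 0.648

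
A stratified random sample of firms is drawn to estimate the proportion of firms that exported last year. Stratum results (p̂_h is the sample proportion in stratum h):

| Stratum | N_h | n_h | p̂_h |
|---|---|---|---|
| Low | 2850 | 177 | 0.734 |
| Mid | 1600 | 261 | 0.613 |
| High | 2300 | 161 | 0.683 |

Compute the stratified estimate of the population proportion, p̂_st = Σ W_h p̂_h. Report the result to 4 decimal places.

N = 6750; stratum weights W_h = N_h/N.
p̂_st = Σ W_h p̂_h = (2850·0.734 + 1600·0.613 + 2300·0.683)/6750 = 0.68794

p̂_st ≈ 0.6879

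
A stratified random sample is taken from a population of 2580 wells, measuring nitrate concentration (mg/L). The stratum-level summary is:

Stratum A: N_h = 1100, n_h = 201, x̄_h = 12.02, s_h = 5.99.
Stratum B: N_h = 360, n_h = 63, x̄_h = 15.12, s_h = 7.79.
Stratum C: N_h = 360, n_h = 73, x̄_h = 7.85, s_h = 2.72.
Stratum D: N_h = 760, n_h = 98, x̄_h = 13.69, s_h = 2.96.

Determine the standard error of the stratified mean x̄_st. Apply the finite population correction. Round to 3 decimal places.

SE(x̄_st) ≈ 0.224

V̂(x̄_st) = Σ W_h² (1 − n_h/N_h) s_h²/n_h, with W_h = N_h/N and N = 2580:
  stratum A: (1100/2580)²·(1 − 201/1100)·5.99²/201 = 0.0265198
  stratum B: (360/2580)²·(1 − 63/360)·7.79²/63 = 0.0154723
  stratum C: (360/2580)²·(1 − 73/360)·2.72²/73 = 0.00157311
  stratum D: (760/2580)²·(1 − 98/760)·2.96²/98 = 0.00675755
V̂(x̄_st) = 0.0503228
SE(x̄_st) = √0.0503228 = 0.224327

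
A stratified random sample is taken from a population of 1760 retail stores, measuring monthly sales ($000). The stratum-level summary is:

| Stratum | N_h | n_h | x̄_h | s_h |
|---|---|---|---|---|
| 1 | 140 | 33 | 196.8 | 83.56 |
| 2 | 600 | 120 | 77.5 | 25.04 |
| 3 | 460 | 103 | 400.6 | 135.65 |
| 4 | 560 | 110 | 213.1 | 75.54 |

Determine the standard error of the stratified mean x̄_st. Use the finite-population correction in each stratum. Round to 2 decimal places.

V̂(x̄_st) = Σ W_h² (1 − n_h/N_h) s_h²/n_h, with W_h = N_h/N and N = 1760:
  stratum 1: (140/1760)²·(1 − 33/140)·83.56²/33 = 1.02322
  stratum 2: (600/1760)²·(1 − 120/600)·25.04²/120 = 0.485797
  stratum 3: (460/1760)²·(1 − 103/460)·135.65²/103 = 9.47116
  stratum 4: (560/1760)²·(1 − 110/560)·75.54²/110 = 4.22023
V̂(x̄_st) = 15.2004
SE(x̄_st) = √15.2004 = 3.89877

SE(x̄_st) ≈ 3.90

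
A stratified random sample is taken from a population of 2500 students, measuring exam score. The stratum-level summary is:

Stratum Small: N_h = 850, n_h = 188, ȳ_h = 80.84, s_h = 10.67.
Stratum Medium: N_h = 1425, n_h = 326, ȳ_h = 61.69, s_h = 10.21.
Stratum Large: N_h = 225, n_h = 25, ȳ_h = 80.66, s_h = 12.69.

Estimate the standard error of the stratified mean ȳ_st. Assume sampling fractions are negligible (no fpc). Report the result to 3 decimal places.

SE(ȳ_st) ≈ 0.475

V̂(ȳ_st) = Σ W_h² s_h²/n_h, with W_h = N_h/N and N = 2500:
  stratum Small: (850/2500)²·10.67²/188 = 0.070005
  stratum Medium: (1425/2500)²·10.21²/326 = 0.103892
  stratum Large: (225/2500)²·12.69²/25 = 0.0521757
V̂(ȳ_st) = 0.226073
SE(ȳ_st) = √0.226073 = 0.475471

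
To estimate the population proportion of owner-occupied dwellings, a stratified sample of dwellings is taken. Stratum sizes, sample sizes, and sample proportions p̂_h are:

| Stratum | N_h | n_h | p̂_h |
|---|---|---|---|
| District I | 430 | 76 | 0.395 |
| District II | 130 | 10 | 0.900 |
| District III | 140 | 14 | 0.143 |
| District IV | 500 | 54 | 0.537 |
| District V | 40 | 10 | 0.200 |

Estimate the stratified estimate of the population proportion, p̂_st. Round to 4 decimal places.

p̂_st ≈ 0.4705

N = 1240; stratum weights W_h = N_h/N.
p̂_st = Σ W_h p̂_h = (430·0.395 + 130·0.900 + 140·0.143 + 500·0.537 + 40·0.200)/1240 = 0.47046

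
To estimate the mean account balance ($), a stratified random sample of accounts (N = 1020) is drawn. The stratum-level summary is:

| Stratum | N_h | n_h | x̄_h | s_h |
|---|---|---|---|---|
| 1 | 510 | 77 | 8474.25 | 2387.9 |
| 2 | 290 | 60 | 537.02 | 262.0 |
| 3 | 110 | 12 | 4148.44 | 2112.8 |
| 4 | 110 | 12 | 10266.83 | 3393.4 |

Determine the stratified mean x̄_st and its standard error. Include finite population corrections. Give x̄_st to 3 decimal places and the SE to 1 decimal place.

x̄_st ≈ 5944.395, SE ≈ 172.0

x̄_st = Σ W_h x̄_h = (510·8474.25 + 290·537.02 + 110·4148.44 + 110·10266.83)/1020 = 5944.39510
V̂(x̄_st) = Σ W_h² (1 − n_h/N_h) s_h²/n_h, with W_h = N_h/N and N = 1020:
  stratum 1: (510/1020)²·(1 − 77/510)·2387.9²/77 = 15718.1
  stratum 2: (290/1020)²·(1 − 60/290)·262.0²/60 = 73.3461
  stratum 3: (110/1020)²·(1 − 12/110)·2112.8²/12 = 3854.37
  stratum 4: (110/1020)²·(1 − 12/110)·3393.4²/12 = 9942.77
V̂(x̄_st) = 29588.6
SE(x̄_st) = √29588.6 = 172.013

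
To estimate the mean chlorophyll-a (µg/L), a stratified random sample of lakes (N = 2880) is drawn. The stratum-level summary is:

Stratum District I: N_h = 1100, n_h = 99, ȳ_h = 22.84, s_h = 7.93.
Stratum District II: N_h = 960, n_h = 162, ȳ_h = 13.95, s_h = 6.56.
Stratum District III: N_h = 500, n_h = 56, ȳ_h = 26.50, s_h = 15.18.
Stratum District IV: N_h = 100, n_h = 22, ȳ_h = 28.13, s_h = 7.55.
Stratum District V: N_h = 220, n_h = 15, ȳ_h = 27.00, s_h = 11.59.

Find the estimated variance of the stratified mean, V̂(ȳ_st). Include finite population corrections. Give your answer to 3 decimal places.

V̂(ȳ_st) ≈ 0.270

V̂(ȳ_st) = Σ W_h² (1 − n_h/N_h) s_h²/n_h, with W_h = N_h/N and N = 2880:
  stratum District I: (1100/2880)²·(1 − 99/1100)·7.93²/99 = 0.0843243
  stratum District II: (960/2880)²·(1 − 162/960)·6.56²/162 = 0.0245348
  stratum District III: (500/2880)²·(1 − 56/500)·15.18²/56 = 0.110135
  stratum District IV: (100/2880)²·(1 − 22/100)·7.55²/22 = 0.00243658
  stratum District V: (220/2880)²·(1 − 15/220)·11.59²/15 = 0.0486931
V̂(ȳ_st) = 0.270123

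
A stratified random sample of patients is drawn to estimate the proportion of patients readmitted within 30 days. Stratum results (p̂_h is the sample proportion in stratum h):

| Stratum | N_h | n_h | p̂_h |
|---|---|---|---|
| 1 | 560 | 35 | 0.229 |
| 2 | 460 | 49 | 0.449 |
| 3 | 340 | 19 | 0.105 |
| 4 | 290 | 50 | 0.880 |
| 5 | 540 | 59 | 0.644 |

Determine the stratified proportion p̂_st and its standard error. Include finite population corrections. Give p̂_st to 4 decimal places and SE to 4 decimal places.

N = 2190; stratum weights W_h = N_h/N.
p̂_st = Σ W_h p̂_h = (560·0.229 + 460·0.449 + 340·0.105 + 290·0.880 + 540·0.644)/2190 = 0.44449
V̂(p̂_st) = Σ W_h² (1 − n_h/N_h) p̂_h(1−p̂_h)/(n_h−1):
  stratum 1: (560/2190)²·(1 − 35/560)·0.229·0.771/34 = 0.000318324
  stratum 2: (460/2190)²·(1 − 49/460)·0.449·0.551/48 = 0.000203174
  stratum 3: (340/2190)²·(1 − 19/340)·0.105·0.895/18 = 0.000118805
  stratum 4: (290/2190)²·(1 − 50/290)·0.880·0.120/49 = 3.12744e-05
  stratum 5: (540/2190)²·(1 − 59/540)·0.644·0.356/58 = 0.000214071
V̂(p̂_st) = 0.000885649; SE = √V̂ = 0.0297599

p̂_st ≈ 0.4445, SE ≈ 0.0298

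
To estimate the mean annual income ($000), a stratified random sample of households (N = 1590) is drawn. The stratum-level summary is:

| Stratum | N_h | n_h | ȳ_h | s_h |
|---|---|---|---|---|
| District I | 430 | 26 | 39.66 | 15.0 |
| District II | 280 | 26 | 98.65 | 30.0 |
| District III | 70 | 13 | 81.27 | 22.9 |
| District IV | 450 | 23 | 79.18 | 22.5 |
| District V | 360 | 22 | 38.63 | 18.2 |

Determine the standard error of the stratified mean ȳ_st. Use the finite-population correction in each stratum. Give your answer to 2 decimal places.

SE(ȳ_st) ≈ 2.01

V̂(ȳ_st) = Σ W_h² (1 − n_h/N_h) s_h²/n_h, with W_h = N_h/N and N = 1590:
  stratum District I: (430/1590)²·(1 − 26/430)·15.0²/26 = 0.594655
  stratum District II: (280/1590)²·(1 − 26/280)·30.0²/26 = 0.973793
  stratum District III: (70/1590)²·(1 − 13/70)·22.9²/13 = 0.0636658
  stratum District IV: (450/1590)²·(1 − 23/450)·22.5²/23 = 1.67295
  stratum District V: (360/1590)²·(1 − 22/360)·18.2²/22 = 0.724678
V̂(ȳ_st) = 4.02974
SE(ȳ_st) = √4.02974 = 2.00742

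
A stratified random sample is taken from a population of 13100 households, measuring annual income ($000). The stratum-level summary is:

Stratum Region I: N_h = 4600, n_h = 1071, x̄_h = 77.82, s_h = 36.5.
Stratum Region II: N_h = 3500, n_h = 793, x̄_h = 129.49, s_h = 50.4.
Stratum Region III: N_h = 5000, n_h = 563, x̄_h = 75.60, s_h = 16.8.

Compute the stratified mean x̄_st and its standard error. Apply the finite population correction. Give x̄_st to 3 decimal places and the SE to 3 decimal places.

x̄_st = Σ W_h x̄_h = (4600·77.82 + 3500·129.49 + 5000·75.60)/13100 = 90.77763
V̂(x̄_st) = Σ W_h² (1 − n_h/N_h) s_h²/n_h, with W_h = N_h/N and N = 13100:
  stratum Region I: (4600/13100)²·(1 − 1071/4600)·36.5²/1071 = 0.117669
  stratum Region II: (3500/13100)²·(1 − 793/3500)·50.4²/793 = 0.176849
  stratum Region III: (5000/13100)²·(1 − 563/5000)·16.8²/563 = 0.0648078
V̂(x̄_st) = 0.359326
SE(x̄_st) = √0.359326 = 0.599438

x̄_st ≈ 90.778, SE ≈ 0.599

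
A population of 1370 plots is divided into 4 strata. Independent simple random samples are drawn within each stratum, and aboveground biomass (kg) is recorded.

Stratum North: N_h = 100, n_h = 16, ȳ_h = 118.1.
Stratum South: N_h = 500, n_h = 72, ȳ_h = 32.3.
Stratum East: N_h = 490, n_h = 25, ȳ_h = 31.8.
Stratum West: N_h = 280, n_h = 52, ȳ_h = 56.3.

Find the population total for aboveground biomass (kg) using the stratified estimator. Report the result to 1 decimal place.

τ̂_st ≈ 59306.0

τ̂_st = Σ N_h ȳ_h = 100·118.1 + 500·32.3 + 490·31.8 + 280·56.3 = 59306.0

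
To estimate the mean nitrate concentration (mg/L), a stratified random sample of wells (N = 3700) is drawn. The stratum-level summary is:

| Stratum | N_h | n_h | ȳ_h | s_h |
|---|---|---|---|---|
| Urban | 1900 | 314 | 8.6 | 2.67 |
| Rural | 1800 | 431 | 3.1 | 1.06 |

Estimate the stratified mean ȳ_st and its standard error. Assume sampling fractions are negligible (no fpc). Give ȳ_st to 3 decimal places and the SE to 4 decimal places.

ȳ_st = Σ W_h ȳ_h = (1900·8.6 + 1800·3.1)/3700 = 5.92432
V̂(ȳ_st) = Σ W_h² s_h²/n_h, with W_h = N_h/N and N = 3700:
  stratum Urban: (1900/3700)²·2.67²/314 = 0.00598683
  stratum Rural: (1800/3700)²·1.06²/431 = 0.000616987
V̂(ȳ_st) = 0.00660381
SE(ȳ_st) = √0.00660381 = 0.0812638

ȳ_st ≈ 5.924, SE ≈ 0.0813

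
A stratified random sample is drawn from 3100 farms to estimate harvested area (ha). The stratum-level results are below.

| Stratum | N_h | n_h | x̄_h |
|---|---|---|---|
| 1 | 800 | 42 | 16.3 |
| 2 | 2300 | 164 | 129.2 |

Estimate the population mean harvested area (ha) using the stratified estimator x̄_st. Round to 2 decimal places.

N = Σ N_h = 3100. Stratum weights W_h = N_h/N.
x̄_st = (800·16.3 + 2300·129.2) / 3100 = 100.0645

x̄_st ≈ 100.06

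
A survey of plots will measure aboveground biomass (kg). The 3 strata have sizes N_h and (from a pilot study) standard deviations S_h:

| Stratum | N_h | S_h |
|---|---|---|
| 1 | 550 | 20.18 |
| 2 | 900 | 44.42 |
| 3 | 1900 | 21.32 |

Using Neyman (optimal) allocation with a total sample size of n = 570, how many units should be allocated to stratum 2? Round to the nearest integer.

249

Neyman allocation: n_h = n · N_h S_h / Σ N_i S_i, with n = 570.
  stratum 1: N_h·S_h = 550·20.18 = 11099.00
  stratum 2: N_h·S_h = 900·44.42 = 39978.00
  stratum 3: N_h·S_h = 1900·21.32 = 40508.00
Σ N_h S_h = 91585.00
n for stratum 2 = 570·39978.00/91585.00 = 248.812 → 249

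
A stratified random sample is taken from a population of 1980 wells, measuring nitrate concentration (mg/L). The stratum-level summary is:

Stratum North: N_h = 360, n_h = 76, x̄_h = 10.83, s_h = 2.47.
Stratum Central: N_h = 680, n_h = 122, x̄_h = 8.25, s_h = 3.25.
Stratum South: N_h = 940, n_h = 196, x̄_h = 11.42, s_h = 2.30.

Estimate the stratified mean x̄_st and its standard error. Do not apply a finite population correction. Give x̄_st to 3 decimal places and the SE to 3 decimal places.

x̄_st ≈ 10.224, SE ≈ 0.138

x̄_st = Σ W_h x̄_h = (360·10.83 + 680·8.25 + 940·11.42)/1980 = 10.22404
V̂(x̄_st) = Σ W_h² s_h²/n_h, with W_h = N_h/N and N = 1980:
  stratum North: (360/1980)²·2.47²/76 = 0.00265372
  stratum Central: (680/1980)²·3.25²/122 = 0.0102116
  stratum South: (940/1980)²·2.30²/196 = 0.0060831
V̂(x̄_st) = 0.0189484
SE(x̄_st) = √0.0189484 = 0.137653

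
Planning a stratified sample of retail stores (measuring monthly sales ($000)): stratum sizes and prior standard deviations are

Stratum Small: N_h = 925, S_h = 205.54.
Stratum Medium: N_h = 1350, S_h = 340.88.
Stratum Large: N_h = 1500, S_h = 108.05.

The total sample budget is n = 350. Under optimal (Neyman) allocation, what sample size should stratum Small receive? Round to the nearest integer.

82

Neyman allocation: n_h = n · N_h S_h / Σ N_i S_i, with n = 350.
  stratum Small: N_h·S_h = 925·205.54 = 190124.50
  stratum Medium: N_h·S_h = 1350·340.88 = 460188.00
  stratum Large: N_h·S_h = 1500·108.05 = 162075.00
Σ N_h S_h = 812387.50
n for stratum Small = 350·190124.50/812387.50 = 81.911 → 82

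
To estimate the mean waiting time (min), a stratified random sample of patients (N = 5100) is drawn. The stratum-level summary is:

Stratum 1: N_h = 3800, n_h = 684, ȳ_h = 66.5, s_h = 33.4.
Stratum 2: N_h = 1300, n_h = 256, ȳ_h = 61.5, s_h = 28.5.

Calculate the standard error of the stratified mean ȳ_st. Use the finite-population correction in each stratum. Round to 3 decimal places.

SE(ȳ_st) ≈ 0.953

V̂(ȳ_st) = Σ W_h² (1 − n_h/N_h) s_h²/n_h, with W_h = N_h/N and N = 5100:
  stratum 1: (3800/5100)²·(1 − 684/3800)·33.4²/684 = 0.742468
  stratum 2: (1300/5100)²·(1 − 256/1300)·28.5²/256 = 0.165559
V̂(ȳ_st) = 0.908027
SE(ȳ_st) = √0.908027 = 0.952904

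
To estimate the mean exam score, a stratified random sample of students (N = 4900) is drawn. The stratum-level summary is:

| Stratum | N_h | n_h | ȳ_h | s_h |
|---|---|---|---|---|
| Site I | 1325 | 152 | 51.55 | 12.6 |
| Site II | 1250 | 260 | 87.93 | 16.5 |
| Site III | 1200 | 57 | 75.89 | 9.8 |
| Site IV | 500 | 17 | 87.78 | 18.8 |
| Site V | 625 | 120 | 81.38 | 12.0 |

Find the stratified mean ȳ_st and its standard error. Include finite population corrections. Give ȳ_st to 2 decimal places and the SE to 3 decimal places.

ȳ_st ≈ 74.29, SE ≈ 0.665

ȳ_st = Σ W_h ȳ_h = (1325·51.55 + 1250·87.93 + 1200·75.89 + 500·87.78 + 625·81.38)/4900 = 74.29321
V̂(ȳ_st) = Σ W_h² (1 − n_h/N_h) s_h²/n_h, with W_h = N_h/N and N = 4900:
  stratum Site I: (1325/4900)²·(1 − 152/1325)·12.6²/152 = 0.0676113
  stratum Site II: (1250/4900)²·(1 − 260/1250)·16.5²/260 = 0.0539694
  stratum Site III: (1200/4900)²·(1 − 57/1200)·9.8²/57 = 0.0962526
  stratum Site IV: (500/4900)²·(1 − 17/500)·18.8²/17 = 0.209118
  stratum Site V: (625/4900)²·(1 − 120/625)·12.0²/120 = 0.0157747
V̂(ȳ_st) = 0.442726
SE(ȳ_st) = √0.442726 = 0.665377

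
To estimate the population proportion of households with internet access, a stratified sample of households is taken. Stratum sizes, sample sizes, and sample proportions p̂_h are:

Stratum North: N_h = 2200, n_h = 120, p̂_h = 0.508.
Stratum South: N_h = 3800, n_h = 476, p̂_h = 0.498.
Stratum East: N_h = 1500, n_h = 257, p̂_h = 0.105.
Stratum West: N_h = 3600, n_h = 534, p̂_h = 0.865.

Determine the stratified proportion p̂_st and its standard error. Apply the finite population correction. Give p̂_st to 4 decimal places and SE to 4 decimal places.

N = 11100; stratum weights W_h = N_h/N.
p̂_st = Σ W_h p̂_h = (2200·0.508 + 3800·0.498 + 1500·0.105 + 3600·0.865)/11100 = 0.56590
V̂(p̂_st) = Σ W_h² (1 − n_h/N_h) p̂_h(1−p̂_h)/(n_h−1):
  stratum North: (2200/11100)²·(1 − 120/2200)·0.508·0.492/119 = 7.80049e-05
  stratum South: (3800/11100)²·(1 − 476/3800)·0.498·0.502/475 = 5.39558e-05
  stratum East: (1500/11100)²·(1 − 257/1500)·0.105·0.895/256 = 5.55506e-06
  stratum West: (3600/11100)²·(1 − 534/3600)·0.865·0.135/533 = 1.96269e-05
V̂(p̂_st) = 0.000157143; SE = √V̂ = 0.0125357

p̂_st ≈ 0.5659, SE ≈ 0.0125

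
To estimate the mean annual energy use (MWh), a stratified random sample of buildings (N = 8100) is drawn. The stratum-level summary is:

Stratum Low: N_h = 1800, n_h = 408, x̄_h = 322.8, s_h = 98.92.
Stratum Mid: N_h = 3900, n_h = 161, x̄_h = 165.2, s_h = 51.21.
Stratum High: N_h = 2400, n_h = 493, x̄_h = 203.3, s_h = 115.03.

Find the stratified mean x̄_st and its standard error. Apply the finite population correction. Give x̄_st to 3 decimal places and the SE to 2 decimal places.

x̄_st ≈ 211.511, SE ≈ 2.53

x̄_st = Σ W_h x̄_h = (1800·322.8 + 3900·165.2 + 2400·203.3)/8100 = 211.51111
V̂(x̄_st) = Σ W_h² (1 − n_h/N_h) s_h²/n_h, with W_h = N_h/N and N = 8100:
  stratum Low: (1800/8100)²·(1 − 408/1800)·98.92²/408 = 0.915904
  stratum Mid: (3900/8100)²·(1 − 161/3900)·51.21²/161 = 3.62021
  stratum High: (2400/8100)²·(1 − 493/2400)·115.03²/493 = 1.87226
V̂(x̄_st) = 6.40838
SE(x̄_st) = √6.40838 = 2.53148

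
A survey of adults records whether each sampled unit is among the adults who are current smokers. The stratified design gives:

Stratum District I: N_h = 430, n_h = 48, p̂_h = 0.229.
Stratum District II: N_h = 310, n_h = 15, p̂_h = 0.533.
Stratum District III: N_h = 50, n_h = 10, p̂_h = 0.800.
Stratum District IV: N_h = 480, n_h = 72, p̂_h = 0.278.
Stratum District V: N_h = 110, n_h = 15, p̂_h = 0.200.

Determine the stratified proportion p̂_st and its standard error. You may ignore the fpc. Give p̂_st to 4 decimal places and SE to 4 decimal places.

N = 1380; stratum weights W_h = N_h/N.
p̂_st = Σ W_h p̂_h = (430·0.229 + 310·0.533 + 50·0.800 + 480·0.278 + 110·0.200)/1380 = 0.33271
V̂(p̂_st) = Σ W_h² p̂_h(1−p̂_h)/(n_h−1):
  stratum District I: (430/1380)²·0.229·0.771/47 = 0.000364729
  stratum District II: (310/1380)²·0.533·0.467/14 = 0.000897183
  stratum District III: (50/1380)²·0.800·0.200/9 = 2.33378e-05
  stratum District IV: (480/1380)²·0.278·0.722/71 = 0.000342017
  stratum District V: (110/1380)²·0.200·0.800/14 = 7.26138e-05
V̂(p̂_st) = 0.00169988; SE = √V̂ = 0.0412296

p̂_st ≈ 0.3327, SE ≈ 0.0412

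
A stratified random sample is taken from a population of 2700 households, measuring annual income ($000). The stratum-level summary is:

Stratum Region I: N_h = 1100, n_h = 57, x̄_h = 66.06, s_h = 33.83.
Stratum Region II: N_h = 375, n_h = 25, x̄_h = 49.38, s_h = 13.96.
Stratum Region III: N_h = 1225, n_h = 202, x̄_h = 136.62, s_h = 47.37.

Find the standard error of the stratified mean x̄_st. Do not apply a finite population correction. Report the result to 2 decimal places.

SE(x̄_st) ≈ 2.40

V̂(x̄_st) = Σ W_h² s_h²/n_h, with W_h = N_h/N and N = 2700:
  stratum Region I: (1100/2700)²·33.83²/57 = 3.33263
  stratum Region II: (375/2700)²·13.96²/25 = 0.150372
  stratum Region III: (1225/2700)²·47.37²/202 = 2.28665
V̂(x̄_st) = 5.76965
SE(x̄_st) = √5.76965 = 2.40201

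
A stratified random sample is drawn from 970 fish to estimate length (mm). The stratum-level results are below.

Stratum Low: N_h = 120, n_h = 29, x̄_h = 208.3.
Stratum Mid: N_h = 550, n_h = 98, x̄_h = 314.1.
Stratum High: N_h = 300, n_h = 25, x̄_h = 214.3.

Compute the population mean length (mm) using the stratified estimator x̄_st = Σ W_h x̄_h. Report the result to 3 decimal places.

N = Σ N_h = 970. Stratum weights W_h = N_h/N.
x̄_st = (120·208.3 + 550·314.1 + 300·214.3) / 970 = 270.14536

x̄_st ≈ 270.145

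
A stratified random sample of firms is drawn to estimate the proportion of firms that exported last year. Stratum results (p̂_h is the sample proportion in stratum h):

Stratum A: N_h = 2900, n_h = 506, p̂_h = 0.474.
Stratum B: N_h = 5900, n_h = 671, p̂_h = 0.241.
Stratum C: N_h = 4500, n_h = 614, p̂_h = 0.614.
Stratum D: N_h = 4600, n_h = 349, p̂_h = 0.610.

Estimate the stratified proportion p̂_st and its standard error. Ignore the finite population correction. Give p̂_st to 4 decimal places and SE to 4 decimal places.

p̂_st ≈ 0.4673, SE ≈ 0.0106

N = 17900; stratum weights W_h = N_h/N.
p̂_st = Σ W_h p̂_h = (2900·0.474 + 5900·0.241 + 4500·0.614 + 4600·0.610)/17900 = 0.46735
V̂(p̂_st) = Σ W_h² p̂_h(1−p̂_h)/(n_h−1):
  stratum A: (2900/17900)²·0.474·0.526/505 = 1.29587e-05
  stratum B: (5900/17900)²·0.241·0.759/670 = 2.96607e-05
  stratum C: (4500/17900)²·0.614·0.386/613 = 2.44351e-05
  stratum D: (4600/17900)²·0.610·0.390/348 = 4.51466e-05
V̂(p̂_st) = 0.000112201; SE = √V̂ = 0.0105925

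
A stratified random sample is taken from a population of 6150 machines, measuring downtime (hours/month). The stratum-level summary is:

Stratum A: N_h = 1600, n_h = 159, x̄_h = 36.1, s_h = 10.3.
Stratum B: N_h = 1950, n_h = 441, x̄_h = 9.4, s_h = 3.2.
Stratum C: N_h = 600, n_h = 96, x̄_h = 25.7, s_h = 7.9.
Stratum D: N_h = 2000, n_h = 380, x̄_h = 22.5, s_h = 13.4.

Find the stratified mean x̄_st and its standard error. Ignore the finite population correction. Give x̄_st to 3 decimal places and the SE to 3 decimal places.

x̄_st ≈ 22.197, SE ≈ 0.322

x̄_st = Σ W_h x̄_h = (1600·36.1 + 1950·9.4 + 600·25.7 + 2000·22.5)/6150 = 22.19675
V̂(x̄_st) = Σ W_h² s_h²/n_h, with W_h = N_h/N and N = 6150:
  stratum A: (1600/6150)²·10.3²/159 = 0.0451614
  stratum B: (1950/6150)²·3.2²/441 = 0.00233443
  stratum C: (600/6150)²·7.9²/96 = 0.00618779
  stratum D: (2000/6150)²·13.4²/380 = 0.049973
V̂(x̄_st) = 0.103657
SE(x̄_st) = √0.103657 = 0.321957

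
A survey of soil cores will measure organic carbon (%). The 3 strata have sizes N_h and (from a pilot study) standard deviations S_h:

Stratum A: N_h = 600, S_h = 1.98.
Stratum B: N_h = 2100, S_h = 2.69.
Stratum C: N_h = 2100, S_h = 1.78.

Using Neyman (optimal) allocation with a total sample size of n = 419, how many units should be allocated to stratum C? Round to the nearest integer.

148

Neyman allocation: n_h = n · N_h S_h / Σ N_i S_i, with n = 419.
  stratum A: N_h·S_h = 600·1.98 = 1188.00
  stratum B: N_h·S_h = 2100·2.69 = 5649.00
  stratum C: N_h·S_h = 2100·1.78 = 3738.00
Σ N_h S_h = 10575.00
n for stratum C = 419·3738.00/10575.00 = 148.106 → 148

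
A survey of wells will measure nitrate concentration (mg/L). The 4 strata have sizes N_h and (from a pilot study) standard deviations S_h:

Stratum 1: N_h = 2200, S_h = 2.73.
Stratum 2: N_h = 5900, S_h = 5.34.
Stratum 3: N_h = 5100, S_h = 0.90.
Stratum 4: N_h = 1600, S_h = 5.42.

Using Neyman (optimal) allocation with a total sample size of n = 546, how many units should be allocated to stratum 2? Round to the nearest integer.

Neyman allocation: n_h = n · N_h S_h / Σ N_i S_i, with n = 546.
  stratum 1: N_h·S_h = 2200·2.73 = 6006.00
  stratum 2: N_h·S_h = 5900·5.34 = 31506.00
  stratum 3: N_h·S_h = 5100·0.90 = 4590.00
  stratum 4: N_h·S_h = 1600·5.42 = 8672.00
Σ N_h S_h = 50774.00
n for stratum 2 = 546·31506.00/50774.00 = 338.801 → 339

339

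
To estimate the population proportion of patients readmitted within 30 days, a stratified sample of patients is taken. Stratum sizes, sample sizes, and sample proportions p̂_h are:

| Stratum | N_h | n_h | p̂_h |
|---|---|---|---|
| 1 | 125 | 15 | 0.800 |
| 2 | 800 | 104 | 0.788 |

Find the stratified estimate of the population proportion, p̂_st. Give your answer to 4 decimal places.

p̂_st ≈ 0.7896

N = 925; stratum weights W_h = N_h/N.
p̂_st = Σ W_h p̂_h = (125·0.800 + 800·0.788)/925 = 0.78962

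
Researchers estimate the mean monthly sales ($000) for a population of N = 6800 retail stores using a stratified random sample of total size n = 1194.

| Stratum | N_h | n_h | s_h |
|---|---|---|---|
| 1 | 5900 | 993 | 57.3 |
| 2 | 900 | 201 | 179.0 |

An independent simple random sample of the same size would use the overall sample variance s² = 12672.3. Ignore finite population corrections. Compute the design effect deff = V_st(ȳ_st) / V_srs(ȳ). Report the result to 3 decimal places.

deff ≈ 0.498

V̂(ȳ_st) = Σ W_h² s_h²/n_h, with W_h = N_h/N and N = 6800:
  stratum 1: (5900/6800)²·57.3²/993 = 2.48912
  stratum 2: (900/6800)²·179.0²/201 = 2.7924
V_st = 5.28152
V_srs = s²/n = 12672.3/1194 = 10.6133
deff = V_st / V_srs = 5.28152/10.6133 = 0.4976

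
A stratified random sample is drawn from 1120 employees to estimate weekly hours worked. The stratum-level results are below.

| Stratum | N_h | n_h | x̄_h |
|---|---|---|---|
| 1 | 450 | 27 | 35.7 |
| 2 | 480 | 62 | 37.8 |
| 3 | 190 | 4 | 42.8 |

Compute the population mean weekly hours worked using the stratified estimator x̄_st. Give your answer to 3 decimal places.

x̄_st ≈ 37.804

N = Σ N_h = 1120. Stratum weights W_h = N_h/N.
x̄_st = (450·35.7 + 480·37.8 + 190·42.8) / 1120 = 37.80446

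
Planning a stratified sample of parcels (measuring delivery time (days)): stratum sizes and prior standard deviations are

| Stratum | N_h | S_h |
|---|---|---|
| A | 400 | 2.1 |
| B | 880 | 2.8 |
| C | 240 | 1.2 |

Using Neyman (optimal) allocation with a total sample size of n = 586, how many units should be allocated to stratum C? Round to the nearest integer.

Neyman allocation: n_h = n · N_h S_h / Σ N_i S_i, with n = 586.
  stratum A: N_h·S_h = 400·2.1 = 840.00
  stratum B: N_h·S_h = 880·2.8 = 2464.00
  stratum C: N_h·S_h = 240·1.2 = 288.00
Σ N_h S_h = 3592.00
n for stratum C = 586·288.00/3592.00 = 46.984 → 47

47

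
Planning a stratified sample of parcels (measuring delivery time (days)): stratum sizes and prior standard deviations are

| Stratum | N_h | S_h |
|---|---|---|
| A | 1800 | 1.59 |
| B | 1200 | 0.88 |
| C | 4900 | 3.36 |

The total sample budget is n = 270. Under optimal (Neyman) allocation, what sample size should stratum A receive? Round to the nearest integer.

38

Neyman allocation: n_h = n · N_h S_h / Σ N_i S_i, with n = 270.
  stratum A: N_h·S_h = 1800·1.59 = 2862.00
  stratum B: N_h·S_h = 1200·0.88 = 1056.00
  stratum C: N_h·S_h = 4900·3.36 = 16464.00
Σ N_h S_h = 20382.00
n for stratum A = 270·2862.00/20382.00 = 37.913 → 38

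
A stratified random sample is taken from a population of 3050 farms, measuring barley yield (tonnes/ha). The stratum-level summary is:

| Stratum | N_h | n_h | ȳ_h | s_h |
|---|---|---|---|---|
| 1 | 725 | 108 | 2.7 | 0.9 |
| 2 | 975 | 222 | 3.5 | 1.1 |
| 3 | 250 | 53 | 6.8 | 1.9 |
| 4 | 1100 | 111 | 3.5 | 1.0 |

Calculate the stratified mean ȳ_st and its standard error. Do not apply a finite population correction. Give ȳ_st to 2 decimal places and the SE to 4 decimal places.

ȳ_st = Σ W_h ȳ_h = (725·2.7 + 975·3.5 + 250·6.8 + 1100·3.5)/3050 = 3.58033
V̂(ȳ_st) = Σ W_h² s_h²/n_h, with W_h = N_h/N and N = 3050:
  stratum 1: (725/3050)²·0.9²/108 = 0.000423777
  stratum 2: (975/3050)²·1.1²/222 = 0.000556983
  stratum 3: (250/3050)²·1.9²/53 = 0.000457627
  stratum 4: (1100/3050)²·1.0²/111 = 0.00117182
V̂(ȳ_st) = 0.00261021
SE(ȳ_st) = √0.00261021 = 0.0510902

ȳ_st ≈ 3.58, SE ≈ 0.0511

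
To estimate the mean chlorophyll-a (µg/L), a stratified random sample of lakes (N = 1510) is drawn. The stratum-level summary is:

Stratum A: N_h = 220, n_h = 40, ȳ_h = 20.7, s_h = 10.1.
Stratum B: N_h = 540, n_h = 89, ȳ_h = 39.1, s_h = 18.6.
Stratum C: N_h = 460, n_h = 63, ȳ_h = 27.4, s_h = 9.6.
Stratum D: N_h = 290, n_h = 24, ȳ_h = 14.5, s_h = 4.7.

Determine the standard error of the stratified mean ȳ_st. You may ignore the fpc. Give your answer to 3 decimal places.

SE(ȳ_st) ≈ 0.849

V̂(ȳ_st) = Σ W_h² s_h²/n_h, with W_h = N_h/N and N = 1510:
  stratum A: (220/1510)²·10.1²/40 = 0.0541345
  stratum B: (540/1510)²·18.6²/89 = 0.497129
  stratum C: (460/1510)²·9.6²/63 = 0.135757
  stratum D: (290/1510)²·4.7²/24 = 0.033949
V̂(ȳ_st) = 0.72097
SE(ȳ_st) = √0.72097 = 0.8491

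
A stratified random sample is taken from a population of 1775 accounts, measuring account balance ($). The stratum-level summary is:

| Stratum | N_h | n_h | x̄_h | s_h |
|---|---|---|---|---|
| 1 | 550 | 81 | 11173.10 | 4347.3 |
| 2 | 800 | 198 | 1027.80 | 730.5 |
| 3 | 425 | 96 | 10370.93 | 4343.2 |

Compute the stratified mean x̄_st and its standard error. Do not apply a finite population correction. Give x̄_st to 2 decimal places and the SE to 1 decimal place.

x̄_st ≈ 6408.50, SE ≈ 185.0

x̄_st = Σ W_h x̄_h = (550·11173.10 + 800·1027.80 + 425·10370.93)/1775 = 6408.50155
V̂(x̄_st) = Σ W_h² s_h²/n_h, with W_h = N_h/N and N = 1775:
  stratum 1: (550/1775)²·4347.3²/81 = 22401.8
  stratum 2: (800/1775)²·730.5²/198 = 547.468
  stratum 3: (425/1775)²·4343.2²/96 = 11265
V̂(x̄_st) = 34214.2
SE(x̄_st) = √34214.2 = 184.971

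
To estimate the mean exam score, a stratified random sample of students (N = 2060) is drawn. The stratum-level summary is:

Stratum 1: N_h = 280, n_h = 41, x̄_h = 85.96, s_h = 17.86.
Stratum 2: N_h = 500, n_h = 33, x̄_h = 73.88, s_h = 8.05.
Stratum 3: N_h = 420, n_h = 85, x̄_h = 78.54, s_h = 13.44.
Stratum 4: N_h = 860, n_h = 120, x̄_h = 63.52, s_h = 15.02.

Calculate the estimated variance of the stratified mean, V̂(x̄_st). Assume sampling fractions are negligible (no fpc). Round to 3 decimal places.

V̂(x̄_st) = Σ W_h² s_h²/n_h, with W_h = N_h/N and N = 2060:
  stratum 1: (280/2060)²·17.86²/41 = 0.143734
  stratum 2: (500/2060)²·8.05²/33 = 0.115687
  stratum 3: (420/2060)²·13.44²/85 = 0.0883372
  stratum 4: (860/2060)²·15.02²/120 = 0.327658
V̂(x̄_st) = 0.675417

V̂(x̄_st) ≈ 0.675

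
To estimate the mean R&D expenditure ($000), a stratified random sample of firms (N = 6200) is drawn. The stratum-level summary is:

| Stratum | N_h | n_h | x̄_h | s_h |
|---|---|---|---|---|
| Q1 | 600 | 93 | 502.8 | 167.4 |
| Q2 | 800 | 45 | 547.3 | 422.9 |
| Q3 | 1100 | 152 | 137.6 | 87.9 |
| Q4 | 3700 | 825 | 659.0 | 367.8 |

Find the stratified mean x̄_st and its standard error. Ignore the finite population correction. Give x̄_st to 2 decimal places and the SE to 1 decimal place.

x̄_st = Σ W_h x̄_h = (600·502.8 + 800·547.3 + 1100·137.6 + 3700·659.0)/6200 = 536.96452
V̂(x̄_st) = Σ W_h² s_h²/n_h, with W_h = N_h/N and N = 6200:
  stratum Q1: (600/6200)²·167.4²/93 = 2.82194
  stratum Q2: (800/6200)²·422.9²/45 = 66.1697
  stratum Q3: (1100/6200)²·87.9²/152 = 1.60006
  stratum Q4: (3700/6200)²·367.8²/825 = 58.3969
V̂(x̄_st) = 128.989
SE(x̄_st) = √128.989 = 11.3573

x̄_st ≈ 536.96, SE ≈ 11.4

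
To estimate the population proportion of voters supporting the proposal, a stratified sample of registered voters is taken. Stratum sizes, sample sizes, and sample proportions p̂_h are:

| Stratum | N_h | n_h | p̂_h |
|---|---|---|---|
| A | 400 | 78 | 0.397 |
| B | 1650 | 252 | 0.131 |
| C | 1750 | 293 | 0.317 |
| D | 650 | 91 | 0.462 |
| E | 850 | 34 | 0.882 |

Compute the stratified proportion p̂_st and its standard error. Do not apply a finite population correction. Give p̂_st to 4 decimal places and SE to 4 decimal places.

p̂_st ≈ 0.3735, SE ≈ 0.0163

N = 5300; stratum weights W_h = N_h/N.
p̂_st = Σ W_h p̂_h = (400·0.397 + 1650·0.131 + 1750·0.317 + 650·0.462 + 850·0.882)/5300 = 0.37353
V̂(p̂_st) = Σ W_h² p̂_h(1−p̂_h)/(n_h−1):
  stratum A: (400/5300)²·0.397·0.603/77 = 1.77086e-05
  stratum B: (1650/5300)²·0.131·0.869/251 = 4.39576e-05
  stratum C: (1750/5300)²·0.317·0.683/292 = 8.08391e-05
  stratum D: (650/5300)²·0.462·0.538/90 = 4.15391e-05
  stratum E: (850/5300)²·0.882·0.118/33 = 8.1119e-05
V̂(p̂_st) = 0.000265163; SE = √V̂ = 0.0162838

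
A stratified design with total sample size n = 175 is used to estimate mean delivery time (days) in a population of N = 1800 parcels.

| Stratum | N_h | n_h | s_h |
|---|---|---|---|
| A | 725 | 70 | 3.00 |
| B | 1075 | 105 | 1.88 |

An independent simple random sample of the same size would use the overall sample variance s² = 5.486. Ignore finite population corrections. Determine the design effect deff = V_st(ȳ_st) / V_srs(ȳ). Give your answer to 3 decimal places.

V̂(ȳ_st) = Σ W_h² s_h²/n_h, with W_h = N_h/N and N = 1800:
  stratum A: (725/1800)²·3.00²/70 = 0.0208581
  stratum B: (1075/1800)²·1.88²/105 = 0.012006
V_st = 0.0328641
V_srs = s²/n = 5.486/175 = 0.0313486
deff = V_st / V_srs = 0.0328641/0.0313486 = 1.0483

deff ≈ 1.048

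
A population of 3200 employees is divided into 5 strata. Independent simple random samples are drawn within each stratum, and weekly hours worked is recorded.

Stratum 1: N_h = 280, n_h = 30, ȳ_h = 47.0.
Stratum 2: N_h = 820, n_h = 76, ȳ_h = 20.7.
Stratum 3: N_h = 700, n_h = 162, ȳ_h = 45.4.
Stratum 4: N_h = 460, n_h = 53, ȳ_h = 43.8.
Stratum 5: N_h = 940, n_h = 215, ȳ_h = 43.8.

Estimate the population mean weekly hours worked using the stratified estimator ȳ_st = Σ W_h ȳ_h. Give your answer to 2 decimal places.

N = Σ N_h = 3200. Stratum weights W_h = N_h/N.
ȳ_st = (280·47.0 + 820·20.7 + 700·45.4 + 460·43.8 + 940·43.8) / 3200 = 38.5106

ȳ_st ≈ 38.51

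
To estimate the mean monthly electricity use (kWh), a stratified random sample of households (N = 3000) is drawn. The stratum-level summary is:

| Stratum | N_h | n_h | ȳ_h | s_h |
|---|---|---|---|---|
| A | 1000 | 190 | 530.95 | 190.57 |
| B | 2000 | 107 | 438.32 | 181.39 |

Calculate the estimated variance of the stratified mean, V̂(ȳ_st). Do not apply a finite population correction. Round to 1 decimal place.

V̂(ȳ_st) ≈ 157.9

V̂(ȳ_st) = Σ W_h² s_h²/n_h, with W_h = N_h/N and N = 3000:
  stratum A: (1000/3000)²·190.57²/190 = 21.238
  stratum B: (2000/3000)²·181.39²/107 = 136.666
V̂(ȳ_st) = 157.904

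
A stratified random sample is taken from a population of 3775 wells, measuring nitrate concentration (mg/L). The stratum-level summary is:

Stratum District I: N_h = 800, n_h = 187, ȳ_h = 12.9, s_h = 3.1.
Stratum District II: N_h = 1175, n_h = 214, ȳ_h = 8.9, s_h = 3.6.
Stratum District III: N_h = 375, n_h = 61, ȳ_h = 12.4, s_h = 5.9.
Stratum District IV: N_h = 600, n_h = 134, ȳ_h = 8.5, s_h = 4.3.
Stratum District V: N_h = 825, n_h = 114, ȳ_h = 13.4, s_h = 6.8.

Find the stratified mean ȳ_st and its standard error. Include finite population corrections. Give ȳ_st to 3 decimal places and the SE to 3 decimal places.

ȳ_st ≈ 11.015, SE ≈ 0.175

ȳ_st = Σ W_h ȳ_h = (800·12.9 + 1175·8.9 + 375·12.4 + 600·8.5 + 825·13.4)/3775 = 11.01523
V̂(ȳ_st) = Σ W_h² (1 − n_h/N_h) s_h²/n_h, with W_h = N_h/N and N = 3775:
  stratum District I: (800/3775)²·(1 − 187/800)·3.1²/187 = 0.00176847
  stratum District II: (1175/3775)²·(1 − 214/1175)·3.6²/214 = 0.00479864
  stratum District III: (375/3775)²·(1 − 61/375)·5.9²/61 = 0.00471521
  stratum District IV: (600/3775)²·(1 − 134/600)·4.3²/134 = 0.00270729
  stratum District V: (825/3775)²·(1 − 114/825)·6.8²/114 = 0.0166956
V̂(ȳ_st) = 0.0306852
SE(ȳ_st) = √0.0306852 = 0.175172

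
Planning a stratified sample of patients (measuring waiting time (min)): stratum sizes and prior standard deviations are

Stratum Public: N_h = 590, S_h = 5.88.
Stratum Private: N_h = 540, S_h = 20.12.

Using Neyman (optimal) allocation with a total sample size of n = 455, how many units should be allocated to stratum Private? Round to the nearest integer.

Neyman allocation: n_h = n · N_h S_h / Σ N_i S_i, with n = 455.
  stratum Public: N_h·S_h = 590·5.88 = 3469.20
  stratum Private: N_h·S_h = 540·20.12 = 10864.80
Σ N_h S_h = 14334.00
n for stratum Private = 455·10864.80/14334.00 = 344.878 → 345

345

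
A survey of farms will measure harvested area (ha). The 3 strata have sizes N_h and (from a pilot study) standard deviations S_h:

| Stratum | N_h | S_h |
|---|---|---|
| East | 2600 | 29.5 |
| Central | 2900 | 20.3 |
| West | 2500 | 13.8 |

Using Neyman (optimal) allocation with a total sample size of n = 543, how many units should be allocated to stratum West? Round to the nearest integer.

Neyman allocation: n_h = n · N_h S_h / Σ N_i S_i, with n = 543.
  stratum East: N_h·S_h = 2600·29.5 = 76700.00
  stratum Central: N_h·S_h = 2900·20.3 = 58870.00
  stratum West: N_h·S_h = 2500·13.8 = 34500.00
Σ N_h S_h = 170070.00
n for stratum West = 543·34500.00/170070.00 = 110.152 → 110

110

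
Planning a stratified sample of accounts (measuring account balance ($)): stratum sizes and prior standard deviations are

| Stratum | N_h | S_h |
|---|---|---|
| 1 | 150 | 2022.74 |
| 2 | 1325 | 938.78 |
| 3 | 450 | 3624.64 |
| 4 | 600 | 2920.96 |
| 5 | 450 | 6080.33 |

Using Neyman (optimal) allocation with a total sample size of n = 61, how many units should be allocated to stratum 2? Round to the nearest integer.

Neyman allocation: n_h = n · N_h S_h / Σ N_i S_i, with n = 61.
  stratum 1: N_h·S_h = 150·2022.74 = 303411.00
  stratum 2: N_h·S_h = 1325·938.78 = 1243883.50
  stratum 3: N_h·S_h = 450·3624.64 = 1631088.00
  stratum 4: N_h·S_h = 600·2920.96 = 1752576.00
  stratum 5: N_h·S_h = 450·6080.33 = 2736148.50
Σ N_h S_h = 7667107.00
n for stratum 2 = 61·1243883.50/7667107.00 = 9.896 → 10

10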